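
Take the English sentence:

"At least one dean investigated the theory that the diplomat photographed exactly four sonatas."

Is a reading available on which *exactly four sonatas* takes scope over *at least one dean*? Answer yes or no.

No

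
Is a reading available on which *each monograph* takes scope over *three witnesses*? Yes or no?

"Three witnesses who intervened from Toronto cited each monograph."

Yes

*each monograph* sits in the matrix clause, not in the relative clause on *three witnesses*.
No island intervenes, so both surface and inverse scope are derivable.
The sentence is scopally ambiguous between *three witnesses* > *each monograph* and *each monograph* > *three witnesses*.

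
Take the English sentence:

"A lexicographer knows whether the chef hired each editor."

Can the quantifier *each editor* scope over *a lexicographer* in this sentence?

No

The DP *each editor* is contained in the embedded question *whether the chef hired each editor*.
The wh-island constraint blocks QR out of an embedded interrogative.
*each editor* > *a lexicographer* would require crossing that boundary, which is illicit.
(Only the surface reading survives: one fixed lexicographer with respect to all the relevant editors.)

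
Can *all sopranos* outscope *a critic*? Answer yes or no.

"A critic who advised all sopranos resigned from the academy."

No

*all sopranos* sits inside the relative clause *who advised all sopranos*.
The relative clause forms an island for QR, so the quantifier is confined to the head noun's restrictor.
So the wide-scope reading for *all sopranos* is blocked.
(Only the surface reading survives: one fixed critic with respect to all the relevant sopranos.)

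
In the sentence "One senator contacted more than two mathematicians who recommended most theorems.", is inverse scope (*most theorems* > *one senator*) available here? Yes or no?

No

Structurally, *most theorems* is inside the relative clause *who recommended most theorems* modifying *more than two mathematicians*.
A relative clause is a scope island — quantifier raising cannot cross its boundary.
The inverse ordering *most theorems* > *one senator* is therefore underivable.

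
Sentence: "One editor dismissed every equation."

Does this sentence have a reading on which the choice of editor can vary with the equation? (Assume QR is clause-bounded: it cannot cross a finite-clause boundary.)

Yes

The paraphrase describes the scope ordering *every equation* > *one editor*.
Both DPs are arguments of the same predicate; there is no clause or island boundary between them.
Ordinary QR to a clause-peripheral position gives the wide-scope LF for the lower DP.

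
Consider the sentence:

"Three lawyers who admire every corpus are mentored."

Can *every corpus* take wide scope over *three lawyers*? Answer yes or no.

No

*every corpus* sits inside the relative clause *who admire every corpus*.
Quantifiers inside a relative clause are trapped there; the RC boundary blocks QR.
There is no licit LF on which *every corpus* c-commands *three lawyers*.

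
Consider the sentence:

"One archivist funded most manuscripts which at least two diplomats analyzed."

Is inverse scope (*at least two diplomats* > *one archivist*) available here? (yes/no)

No

*at least two diplomats* sits inside the relative clause *which at least two diplomats analyzed* modifying *most manuscripts*.
A relative clause is a scope island — quantifier raising cannot cross its boundary.
The inverse ordering *at least two diplomats* > *one archivist* is therefore underivable.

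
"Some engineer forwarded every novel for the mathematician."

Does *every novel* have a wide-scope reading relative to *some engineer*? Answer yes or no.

Yes

*every novel* and *some engineer* are in the same minimal clause.
Ordinary QR to a clause-peripheral position gives the wide-scope LF for the lower DP.
So *every novel* > *some engineer* is among the available readings.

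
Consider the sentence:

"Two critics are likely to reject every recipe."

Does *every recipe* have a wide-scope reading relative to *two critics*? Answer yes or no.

Yes

*every recipe* is inside a raising infinitive, which is transparent to QR (no CP barrier), so it behaves as a matrix argument.
Nothing blocks QR of the lower DP to a position above the higher one, so inverse scope is available.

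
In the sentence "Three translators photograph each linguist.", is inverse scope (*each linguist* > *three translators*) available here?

*each linguist* is the matrix object and *three translators* the matrix subject; the two are clausemates.
Nothing blocks QR of the lower DP to a position above the higher one, so inverse scope is available.

Yes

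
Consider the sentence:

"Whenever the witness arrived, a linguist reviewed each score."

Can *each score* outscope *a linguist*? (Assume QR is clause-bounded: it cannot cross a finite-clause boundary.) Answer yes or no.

The adjunct island is irrelevant here — *each score* and *a linguist* are both in the matrix clause.
Since no island is crossed, the inverse ordering is licensed alongside surface scope.
So *each score* > *a linguist* is among the available readings.

Yes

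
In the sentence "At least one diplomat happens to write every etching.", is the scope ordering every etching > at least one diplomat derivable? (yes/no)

Yes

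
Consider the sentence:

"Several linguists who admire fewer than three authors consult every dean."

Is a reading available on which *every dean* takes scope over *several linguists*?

Yes

Although the sentence contains a relative clause (*who admire fewer than three authors*), *every dean* is outside it, in the matrix VP.
QR within a single clause is free, so the lower quantifier may take scope over the higher one.
So *every dean* > *several linguists* is among the available readings.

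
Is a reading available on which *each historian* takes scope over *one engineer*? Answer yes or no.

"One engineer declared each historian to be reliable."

Yes

This is an ECM construction: *each historian* is the infinitival subject, Case-marked by the matrix verb, and the infinitive is transparent for QR.
With no island boundary between them, the object can take inverse scope over the subject via ordinary QR within the clause.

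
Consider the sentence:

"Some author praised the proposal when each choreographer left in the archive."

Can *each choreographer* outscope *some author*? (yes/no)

The DP *each choreographer* is contained in the adjunct clause *when each choreographer left in the archive*.
The adjunct-island constraint bars QR out of an adverbial clause.
So the wide-scope reading for *each choreographer* is blocked.
(Only the surface reading survives: one fixed author with respect to all the relevant choreographers.)

No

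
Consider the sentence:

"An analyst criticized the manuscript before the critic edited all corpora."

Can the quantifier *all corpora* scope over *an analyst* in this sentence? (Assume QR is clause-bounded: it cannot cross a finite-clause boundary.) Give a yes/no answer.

No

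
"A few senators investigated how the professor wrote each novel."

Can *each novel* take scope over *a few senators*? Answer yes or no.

Structurally, *each novel* is inside the embedded question *how the professor wrote each novel*.
An indirect question is a wh-island; the filled [Spec,CP] blocks QR across the CP edge.
There is no licit LF on which *each novel* c-commands *a few senators*.

No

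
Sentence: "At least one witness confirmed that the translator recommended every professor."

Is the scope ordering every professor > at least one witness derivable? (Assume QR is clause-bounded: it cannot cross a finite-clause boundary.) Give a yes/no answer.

No

The target quantifier *every professor* is part of the finite complement clause *that the translator recommended every professor*.
Finite CP is the ceiling for QR here, by assumption.
*every professor* > *at least one witness* would require crossing that boundary, which is illicit.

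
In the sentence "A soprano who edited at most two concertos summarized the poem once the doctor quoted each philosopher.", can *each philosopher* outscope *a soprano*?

No

Structurally, *each philosopher* is inside the adjunct clause *once the doctor quoted each philosopher*.
Adverbial clauses are not L-marked, so they are barriers for QR — the quantifier cannot escape the adjunct.
There is no licit LF on which *each philosopher* c-commands *a soprano*.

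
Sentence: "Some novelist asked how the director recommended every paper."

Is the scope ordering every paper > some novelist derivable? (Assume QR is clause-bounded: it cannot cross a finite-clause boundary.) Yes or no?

No

*every paper* occurs within the embedded question *how the director recommended every paper*.
The wh-island constraint blocks QR out of an embedded interrogative.
Hence only narrow scope for *every paper* (under *some novelist*) survives.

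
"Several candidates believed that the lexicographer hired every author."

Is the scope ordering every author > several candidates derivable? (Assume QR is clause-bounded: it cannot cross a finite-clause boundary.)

*every author* sits inside the finite complement clause *that the lexicographer hired every author*.
With QR restricted to its own tensed clause, the embedded quantifier cannot reach a matrix scope position.
So *every author* cannot raise high enough to outscope *several candidates*; only the surface ordering *several candidates* > *every author* is available.

No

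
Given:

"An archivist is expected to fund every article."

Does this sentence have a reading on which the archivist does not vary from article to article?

The described interpretation is the *an archivist* > *every article* scoping.
That is the surface-scope ordering, which is always one of the available readings — island constraints only ever restrict inverse scope.

Yes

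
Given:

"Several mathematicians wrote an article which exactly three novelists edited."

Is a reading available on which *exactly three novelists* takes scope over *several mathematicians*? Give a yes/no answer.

No

*exactly three novelists* sits inside the relative clause *which exactly three novelists edited* modifying *an article*.
QR out of a relative clause is ruled out by the relative-clause island constraint.
*exactly three novelists* > *several mathematicians* would require crossing that boundary, which is illicit.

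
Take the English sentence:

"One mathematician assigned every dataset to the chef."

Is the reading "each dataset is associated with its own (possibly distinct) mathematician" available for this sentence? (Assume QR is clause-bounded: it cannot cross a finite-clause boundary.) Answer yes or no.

Yes

That reading corresponds to *every dataset* > *one mathematician*.
*one mathematician* and *every dataset* are co-arguments of the matrix verb, with nothing but a clause-internal boundary between them.
Nothing blocks QR of the lower DP to a position above the higher one, so inverse scope is available.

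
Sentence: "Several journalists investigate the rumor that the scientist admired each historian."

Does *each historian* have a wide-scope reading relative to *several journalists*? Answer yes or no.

No

The DP *each historian* is contained in the complex NP *the rumor that the scientist admired each historian*.
Since the clause is the complement of a nominal head, the CNPC blocks scope extraction.
*each historian* > *several journalists* would require crossing that boundary, which is illicit.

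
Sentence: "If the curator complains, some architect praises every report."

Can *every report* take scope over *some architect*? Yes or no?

*every report* is a matrix argument; the adjunct is an island but the target quantifier is outside it.
No island intervenes, so both surface and inverse scope are derivable.
So *every report* > *some architect* is among the available readings.

Yes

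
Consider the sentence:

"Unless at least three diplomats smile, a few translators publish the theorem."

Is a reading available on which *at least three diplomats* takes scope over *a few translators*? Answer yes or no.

*at least three diplomats* occurs within the adjunct clause *unless at least three diplomats smile*.
Adverbial clauses are not L-marked, so they are barriers for QR — the quantifier cannot escape the adjunct.
So the wide-scope reading for *at least three diplomats* is blocked.

No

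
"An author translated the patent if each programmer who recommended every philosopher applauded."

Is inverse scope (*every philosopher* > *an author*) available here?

Structurally, *every philosopher* is inside the relative clause *who recommended every philosopher*, which is itself inside the adjunct *if each programmer who recommended every philosopher applauded*.
Two island boundaries intervene — the relative clause and the adjunct. Either alone would block QR.
So *every philosopher* cannot raise high enough to outscope *an author*; only the surface ordering *an author* > *every philosopher* is available.
(Only the surface reading survives: one fixed author with respect to all the relevant philosophers.)

No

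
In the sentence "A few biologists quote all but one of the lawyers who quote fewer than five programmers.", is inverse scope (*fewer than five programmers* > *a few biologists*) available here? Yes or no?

The DP *fewer than five programmers* is contained in the relative clause *who quote fewer than five programmers* modifying *all but one of the lawyers*.
Quantifiers inside a relative clause are trapped there; the RC boundary blocks QR.
*fewer than five programmers* > *a few biologists* would require crossing that boundary, which is illicit.

No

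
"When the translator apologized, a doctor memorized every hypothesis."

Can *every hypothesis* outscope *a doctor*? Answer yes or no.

Yes

Neither queried DP is inside the adjunct, so the adjunct-island constraint does not apply.
Ordinary QR to a clause-peripheral position gives the wide-scope LF for the lower DP.
Both orderings are possible: *a doctor* > *every hypothesis* and *every hypothesis* > *a doctor*.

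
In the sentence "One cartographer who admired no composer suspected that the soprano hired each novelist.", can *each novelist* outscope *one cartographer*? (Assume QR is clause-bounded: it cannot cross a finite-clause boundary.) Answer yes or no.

No

The target quantifier *each novelist* is part of the finite complement clause *that the soprano hired each novelist*.
Under clause-bounded QR, a quantifier in an embedded finite clause cannot raise into the matrix clause.
There is no licit LF on which *each novelist* c-commands *one cartographer*.
(Only the surface reading survives: one fixed cartographer with respect to all the relevant novelists.)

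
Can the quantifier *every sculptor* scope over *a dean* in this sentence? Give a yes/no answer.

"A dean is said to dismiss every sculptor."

Infinitival complements of raising predicates do not block QR; *every sculptor* and *a dean* are effectively clausemates.
QR within a single clause is free, so the lower quantifier may take scope over the higher one.

Yes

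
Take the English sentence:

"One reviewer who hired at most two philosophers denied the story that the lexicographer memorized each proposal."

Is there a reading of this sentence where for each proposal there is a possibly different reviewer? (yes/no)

No

This is the *each proposal* > *one reviewer* reading.
Structurally, *each proposal* is inside the complex NP *the story that the lexicographer memorized each proposal*.
Since the clause is the complement of a nominal head, the CNPC blocks scope extraction.
So *each proposal* cannot raise to a position above *one reviewer*.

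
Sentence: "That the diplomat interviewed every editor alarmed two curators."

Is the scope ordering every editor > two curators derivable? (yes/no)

No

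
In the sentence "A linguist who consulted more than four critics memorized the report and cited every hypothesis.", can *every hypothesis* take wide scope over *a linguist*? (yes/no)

Structurally, *every hypothesis* is inside one conjunct of the coordinate structure (*cited every hypothesis*).
QR out of a conjunct would have to apply non-ATB, which the CSC forbids.
Hence only narrow scope for *every hypothesis* (under *a linguist*) survives.

No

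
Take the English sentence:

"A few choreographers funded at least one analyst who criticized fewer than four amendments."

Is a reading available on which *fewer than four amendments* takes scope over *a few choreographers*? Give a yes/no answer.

Structurally, *fewer than four amendments* is inside the relative clause *who criticized fewer than four amendments* modifying *at least one analyst*.
A relative clause is a scope island — quantifier raising cannot cross its boundary.
*fewer than four amendments* is confined to the island and cannot take scope over *a few choreographers*.

No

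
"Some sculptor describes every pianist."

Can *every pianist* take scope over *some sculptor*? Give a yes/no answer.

*some sculptor* and *every pianist* are co-arguments of the matrix verb, with nothing but a clause-internal boundary between them.
No island intervenes, so both surface and inverse scope are derivable.

Yes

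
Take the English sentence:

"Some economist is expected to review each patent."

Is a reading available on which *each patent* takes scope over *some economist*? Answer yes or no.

*each patent* is the object of the infinitival complement of a raising predicate; raising infinitives are transparent for QR, so the two DPs are in effect clausemates.
Nothing blocks QR of the lower DP to a position above the higher one, so inverse scope is available.

Yes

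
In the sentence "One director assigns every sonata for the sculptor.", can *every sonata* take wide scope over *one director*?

Yes

Both DPs are arguments of the same predicate; there is no clause or island boundary between them.
Since no island is crossed, the inverse ordering is licensed alongside surface scope.
The sentence is scopally ambiguous between *one director* > *every sonata* and *every sonata* > *one director*.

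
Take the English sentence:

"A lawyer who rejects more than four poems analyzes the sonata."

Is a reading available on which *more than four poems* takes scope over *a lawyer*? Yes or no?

No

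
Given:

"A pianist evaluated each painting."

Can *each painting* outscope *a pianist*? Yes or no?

*each painting* is the matrix object and *a pianist* the matrix subject; the two are clausemates.
No island intervenes, so both surface and inverse scope are derivable.
Both orderings are possible: *a pianist* > *each painting* and *each painting* > *a pianist*.

Yes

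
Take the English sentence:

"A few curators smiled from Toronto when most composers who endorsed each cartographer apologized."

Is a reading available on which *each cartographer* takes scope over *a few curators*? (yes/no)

No

*each cartographer* sits inside the relative clause *who endorsed each cartographer*, which is itself inside the adjunct *when most composers who endorsed each cartographer apologized*.
Even if one barrier were somehow void, the other would still block QR.
So *each cartographer* cannot raise to a position above *a few curators*.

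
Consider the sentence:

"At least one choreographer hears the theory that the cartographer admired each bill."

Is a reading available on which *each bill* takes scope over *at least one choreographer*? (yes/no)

*each bill* sits inside the complex NP *the theory that the cartographer admired each bill*.
Noun-complement clauses are scope islands (the Complex NP Constraint): a quantifier inside one cannot scope into the matrix.
*each bill* > *at least one choreographer* would require crossing that boundary, which is illicit.

No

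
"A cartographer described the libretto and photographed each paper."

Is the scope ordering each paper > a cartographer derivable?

*each paper* occurs within one conjunct of the coordinate structure (*photographed each paper*).
Coordinate structures are islands for non-across-the-board movement, QR included.
So the wide-scope reading for *each paper* is blocked.

No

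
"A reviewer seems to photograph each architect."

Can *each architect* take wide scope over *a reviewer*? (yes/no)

Yes

Infinitival complements of raising predicates do not block QR; *each architect* and *a reviewer* are effectively clausemates.
With no island boundary between them, the object can take inverse scope over the subject via ordinary QR within the clause.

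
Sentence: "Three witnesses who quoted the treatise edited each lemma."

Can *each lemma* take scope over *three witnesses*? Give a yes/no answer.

The RC *who quoted the treatise* is an island, but *each lemma* is not inside it — it is the matrix object, a clausemate of *three witnesses*.
Since no island is crossed, the inverse ordering is licensed alongside surface scope.

Yes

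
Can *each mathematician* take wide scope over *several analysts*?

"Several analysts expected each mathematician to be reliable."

Yes

The ECM infinitive is scope-transparent — *each mathematician* is free to raise above *several analysts*.
QR within a single clause is free, so the lower quantifier may take scope over the higher one.
The sentence is scopally ambiguous between *several analysts* > *each mathematician* and *each mathematician* > *several analysts*.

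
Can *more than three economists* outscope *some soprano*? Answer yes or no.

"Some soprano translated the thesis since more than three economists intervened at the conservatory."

Structurally, *more than three economists* is inside the adjunct clause *since more than three economists intervened at the conservatory*.
Since the clause is an adjunct (not a complement), the Adjunct Condition blocks QR across its edge.
There is no licit LF on which *more than three economists* c-commands *some soprano*.

No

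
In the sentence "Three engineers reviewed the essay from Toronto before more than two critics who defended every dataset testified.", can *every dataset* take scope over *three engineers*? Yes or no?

No

The target quantifier *every dataset* is part of the relative clause *who defended every dataset*, which is itself inside the adjunct *before more than two critics who defended every dataset testified*.
Both the relative clause and the enclosing adjunct are scope islands; QR cannot cross either.
So *every dataset* cannot raise to a position above *three engineers*.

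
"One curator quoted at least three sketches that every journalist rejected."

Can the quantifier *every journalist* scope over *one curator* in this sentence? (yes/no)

*every journalist* is embedded in the relative clause *that every journalist rejected* modifying *at least three sketches*.
Quantifiers inside a relative clause are trapped there; the RC boundary blocks QR.
*every journalist* > *one curator* would require crossing that boundary, which is illicit.

No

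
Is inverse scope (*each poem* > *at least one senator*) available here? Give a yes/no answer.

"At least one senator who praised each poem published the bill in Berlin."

The target quantifier *each poem* is part of the relative clause *who praised each poem*.
A relative clause is a scope island — quantifier raising cannot cross its boundary.
The inverse ordering *each poem* > *at least one senator* is therefore underivable.
(Only the surface reading survives: one fixed senator with respect to all the relevant poems.)

No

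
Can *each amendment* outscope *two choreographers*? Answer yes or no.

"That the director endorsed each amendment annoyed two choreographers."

The target quantifier *each amendment* is part of the sentential subject *that the director endorsed each amendment*.
Sentential subjects are islands: a quantifier inside the subject clause cannot raise over the matrix predicate.
*each amendment* > *two choreographers* would require crossing that boundary, which is illicit.

No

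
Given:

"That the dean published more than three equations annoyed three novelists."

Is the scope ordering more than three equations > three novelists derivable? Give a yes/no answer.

Structurally, *more than three equations* is inside the sentential subject *that the dean published more than three equations*.
Clausal subjects are scope islands; QR from inside the subject into the matrix is barred.
There is no licit LF on which *more than three equations* c-commands *three novelists*.

No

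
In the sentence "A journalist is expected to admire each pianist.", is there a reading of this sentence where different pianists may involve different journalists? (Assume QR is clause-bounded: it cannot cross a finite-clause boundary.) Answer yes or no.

That reading corresponds to *each pianist* > *a journalist*.
Raising constructions are monoclausal for scope purposes; *each pianist* is not separated from *a journalist* by any island.
Clause-internal QR can adjoin the lower DP above the subject, yielding the inverse reading.
Both orderings are possible: *a journalist* > *each pianist* and *each pianist* > *a journalist*.

Yes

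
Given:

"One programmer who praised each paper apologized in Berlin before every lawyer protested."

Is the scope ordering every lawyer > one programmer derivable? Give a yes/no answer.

The target quantifier *every lawyer* is part of the adjunct clause *before every lawyer protested*.
Scope out of an adjunct clause is unavailable: QR respects the adjunct-island constraint.
So *every lawyer* cannot raise high enough to outscope *one programmer*; only the surface ordering *one programmer* > *every lawyer* is available.

No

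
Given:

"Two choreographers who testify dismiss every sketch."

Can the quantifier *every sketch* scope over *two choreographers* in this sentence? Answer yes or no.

Yes

*every sketch* is a matrix argument; only *two choreographers* is modified by the relative clause *who testify*, so the RC island is irrelevant to the target quantifier.
Ordinary QR to a clause-peripheral position gives the wide-scope LF for the lower DP.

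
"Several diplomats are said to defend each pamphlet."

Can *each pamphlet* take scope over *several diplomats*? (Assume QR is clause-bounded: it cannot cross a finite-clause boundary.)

Yes

*each pamphlet* is inside a raising infinitive, which is transparent to QR (no CP barrier), so it behaves as a matrix argument.
Ordinary QR to a clause-peripheral position gives the wide-scope LF for the lower DP.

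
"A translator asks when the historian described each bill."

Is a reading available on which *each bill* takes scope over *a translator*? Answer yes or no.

Structurally, *each bill* is inside the embedded question *when the historian described each bill*.
An indirect question is a wh-island; the filled [Spec,CP] blocks QR across the CP edge.
So *each bill* cannot raise high enough to outscope *a translator*; only the surface ordering *a translator* > *each bill* is available.
(Only the surface reading survives: one fixed translator with respect to all the relevant bills.)

No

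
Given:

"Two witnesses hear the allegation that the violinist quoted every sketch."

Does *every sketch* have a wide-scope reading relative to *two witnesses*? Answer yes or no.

No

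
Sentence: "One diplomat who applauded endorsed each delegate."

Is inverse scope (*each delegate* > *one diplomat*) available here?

The RC *who applauded* is an island, but *each delegate* is not inside it — it is the matrix object, a clausemate of *one diplomat*.
No island intervenes, so both surface and inverse scope are derivable.

Yes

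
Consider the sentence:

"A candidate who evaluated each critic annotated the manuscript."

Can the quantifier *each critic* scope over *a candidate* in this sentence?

*each critic* sits inside the relative clause *who evaluated each critic*.
A relative clause is a scope island — quantifier raising cannot cross its boundary.
*each critic* is confined to the island and cannot take scope over *a candidate*.

No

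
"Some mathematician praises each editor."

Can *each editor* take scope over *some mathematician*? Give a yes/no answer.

Yes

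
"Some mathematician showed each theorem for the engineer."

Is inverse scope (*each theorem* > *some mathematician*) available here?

*each theorem* and *some mathematician* are in the same minimal clause.
Clause-internal QR can adjoin the lower DP above the subject, yielding the inverse reading.

Yes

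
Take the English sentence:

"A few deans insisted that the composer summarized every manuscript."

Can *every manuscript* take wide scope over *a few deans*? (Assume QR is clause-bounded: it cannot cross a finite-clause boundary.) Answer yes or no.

Structurally, *every manuscript* is inside the finite complement clause *that the composer summarized every manuscript*.
Finite CP is the ceiling for QR here, by assumption.
So the wide-scope reading for *every manuscript* is blocked.

No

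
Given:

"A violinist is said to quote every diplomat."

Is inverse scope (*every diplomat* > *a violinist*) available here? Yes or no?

Raising constructions are monoclausal for scope purposes; *every diplomat* is not separated from *a violinist* by any island.
Since no island is crossed, the inverse ordering is licensed alongside surface scope.

Yes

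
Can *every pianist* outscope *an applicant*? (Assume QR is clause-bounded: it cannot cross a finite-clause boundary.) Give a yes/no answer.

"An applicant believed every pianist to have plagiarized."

*every pianist* is the subject of an ECM infinitive — the infinitival complement of an ECM verb is not a scope island, so *every pianist* can raise into the matrix clause.
Since no island is crossed, the inverse ordering is licensed alongside surface scope.

Yes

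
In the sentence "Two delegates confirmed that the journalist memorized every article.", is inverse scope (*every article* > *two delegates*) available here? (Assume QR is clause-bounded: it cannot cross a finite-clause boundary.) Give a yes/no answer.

Structurally, *every article* is inside the finite complement clause *that the journalist memorized every article*.
Under clause-bounded QR, a quantifier in an embedded finite clause cannot raise into the matrix clause.
There is no licit LF on which *every article* c-commands *two delegates*.

No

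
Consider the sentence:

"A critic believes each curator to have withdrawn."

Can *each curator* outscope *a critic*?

Yes

The ECM infinitive is scope-transparent — *each curator* is free to raise above *a critic*.
No island intervenes, so both surface and inverse scope are derivable.
So *each curator* > *a critic* is among the available readings.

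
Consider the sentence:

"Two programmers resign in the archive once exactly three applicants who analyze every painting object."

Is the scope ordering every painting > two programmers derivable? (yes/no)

*every painting* sits inside the relative clause *who analyze every painting*, which is itself inside the adjunct *once exactly three applicants who analyze every painting object*.
Even if one barrier were somehow void, the other would still block QR.
There is no licit LF on which *every painting* c-commands *two programmers*.

No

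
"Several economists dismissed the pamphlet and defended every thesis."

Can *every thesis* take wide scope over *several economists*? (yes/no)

No

The DP *every thesis* is contained in one conjunct of the coordinate structure (*defended every thesis*).
Asymmetric QR out of one conjunct violates the Coordinate Structure Constraint.
So *every thesis* cannot raise to a position above *several economists*.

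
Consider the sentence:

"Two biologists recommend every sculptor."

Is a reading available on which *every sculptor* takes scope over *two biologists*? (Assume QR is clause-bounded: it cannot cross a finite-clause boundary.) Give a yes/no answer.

Both DPs are arguments of the same predicate; there is no clause or island boundary between them.
Ordinary QR to a clause-peripheral position gives the wide-scope LF for the lower DP.

Yes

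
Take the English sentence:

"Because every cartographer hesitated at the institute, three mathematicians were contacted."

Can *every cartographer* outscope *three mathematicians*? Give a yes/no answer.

No

*every cartographer* occurs within the adjunct clause *because every cartographer hesitated at the institute*.
The adjunct-island constraint bars QR out of an adverbial clause.
There is no licit LF on which *every cartographer* c-commands *three mathematicians*.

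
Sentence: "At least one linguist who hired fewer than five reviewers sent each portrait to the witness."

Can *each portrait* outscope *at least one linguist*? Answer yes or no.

The relative clause *who hired fewer than five reviewers* modifies *at least one linguist*, but *each portrait* is not inside that relative clause — it is an argument of the matrix verb.
Clause-internal QR can adjoin the lower DP above the subject, yielding the inverse reading.

Yes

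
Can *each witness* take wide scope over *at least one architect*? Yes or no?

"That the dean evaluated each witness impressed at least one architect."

No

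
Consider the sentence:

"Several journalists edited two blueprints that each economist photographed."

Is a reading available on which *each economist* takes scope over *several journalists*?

Structurally, *each economist* is inside the relative clause *that each economist photographed* modifying *two blueprints*.
A relative clause is a scope island — quantifier raising cannot cross its boundary.
There is no licit LF on which *each economist* c-commands *several journalists*.

No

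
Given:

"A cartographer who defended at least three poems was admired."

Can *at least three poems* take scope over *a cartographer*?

No

*at least three poems* sits inside the relative clause *who defended at least three poems*.
Relative clauses block scope extraction: QR cannot target a position outside the modified NP.
So *at least three poems* cannot raise high enough to outscope *a cartographer*; only the surface ordering *a cartographer* > *at least three poems* is available.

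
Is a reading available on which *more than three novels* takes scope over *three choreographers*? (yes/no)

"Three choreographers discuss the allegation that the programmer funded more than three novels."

No

*more than three novels* occurs within the complex NP *the allegation that the programmer funded more than three novels*.
The Complex NP Constraint bars QR out of the complement clause of a noun.
The inverse ordering *more than three novels* > *three choreographers* is therefore underivable.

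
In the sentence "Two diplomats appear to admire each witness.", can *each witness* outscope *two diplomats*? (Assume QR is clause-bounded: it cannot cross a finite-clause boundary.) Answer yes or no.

Yes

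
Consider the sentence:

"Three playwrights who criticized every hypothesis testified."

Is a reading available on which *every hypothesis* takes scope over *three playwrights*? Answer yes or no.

No

*every hypothesis* occurs within the relative clause *who criticized every hypothesis*.
The relative clause forms an island for QR, so the quantifier is confined to the head noun's restrictor.
Hence only narrow scope for *every hypothesis* (under *three playwrights*) survives.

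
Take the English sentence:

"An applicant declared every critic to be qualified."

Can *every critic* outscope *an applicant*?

Yes

This is an ECM construction: *every critic* is the infinitival subject, Case-marked by the matrix verb, and the infinitive is transparent for QR.
Since no island is crossed, the inverse ordering is licensed alongside surface scope.
So *every critic* > *an applicant* is among the available readings.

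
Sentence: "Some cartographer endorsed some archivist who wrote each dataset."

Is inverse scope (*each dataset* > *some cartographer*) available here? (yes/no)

*each dataset* occurs within the relative clause *who wrote each dataset* modifying *some archivist*.
QR out of a relative clause is ruled out by the relative-clause island constraint.
The inverse ordering *each dataset* > *some cartographer* is therefore underivable.

No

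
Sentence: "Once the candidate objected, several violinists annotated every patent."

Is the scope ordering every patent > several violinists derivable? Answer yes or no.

*every patent* is a matrix argument; the adjunct is an island but the target quantifier is outside it.
Clause-internal QR can adjoin the lower DP above the subject, yielding the inverse reading.
So *every patent* > *several violinists* is among the available readings.

Yes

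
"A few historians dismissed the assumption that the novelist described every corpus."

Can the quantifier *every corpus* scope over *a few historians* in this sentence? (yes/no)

The DP *every corpus* is contained in the complex NP *the assumption that the novelist described every corpus*.
A that-clause complement to a noun is an island; QR cannot cross the NP boundary.
*every corpus* is confined to the island and cannot take scope over *a few historians*.

No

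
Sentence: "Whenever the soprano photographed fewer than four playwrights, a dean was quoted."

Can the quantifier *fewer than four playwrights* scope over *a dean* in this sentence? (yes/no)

*fewer than four playwrights* occurs within the adjunct clause *whenever the soprano photographed fewer than four playwrights*.
Adverbial clauses are not L-marked, so they are barriers for QR — the quantifier cannot escape the adjunct.
There is no licit LF on which *fewer than four playwrights* c-commands *a dean*.

No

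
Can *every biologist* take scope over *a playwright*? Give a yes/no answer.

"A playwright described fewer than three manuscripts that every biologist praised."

No

*every biologist* sits inside the relative clause *that every biologist praised* modifying *fewer than three manuscripts*.
Relative clauses are scope islands: a quantifier cannot QR out of a relative clause to take scope in the matrix clause.
*every biologist* > *a playwright* would require crossing that boundary, which is illicit.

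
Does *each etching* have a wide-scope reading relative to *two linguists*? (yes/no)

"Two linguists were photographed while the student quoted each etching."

No

Structurally, *each etching* is inside the adjunct clause *while the student quoted each etching*.
Adjuncts are opaque for quantifier raising; a quantifier in an adjunct stays inside it.
So *each etching* cannot raise to a position above *two linguists*.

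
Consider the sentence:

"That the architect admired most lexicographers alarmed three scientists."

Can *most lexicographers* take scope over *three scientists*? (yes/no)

Structurally, *most lexicographers* is inside the sentential subject *that the architect admired most lexicographers*.
The Sentential Subject Constraint rules out raising the quantifier out of the that-clause subject.
The ordering *most lexicographers* > *three scientists* is therefore underivable.

No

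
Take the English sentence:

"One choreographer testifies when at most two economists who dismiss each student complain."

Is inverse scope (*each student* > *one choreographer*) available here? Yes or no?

*each student* occurs within the relative clause *who dismiss each student*, which is itself inside the adjunct *when at most two economists who dismiss each student complain*.
The quantifier would have to escape first the RC and then the adjunct — two independent island violations.
*each student* is confined to the island and cannot take scope over *one choreographer*.
(Only the surface reading survives: one fixed choreographer with respect to all the relevant students.)

No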